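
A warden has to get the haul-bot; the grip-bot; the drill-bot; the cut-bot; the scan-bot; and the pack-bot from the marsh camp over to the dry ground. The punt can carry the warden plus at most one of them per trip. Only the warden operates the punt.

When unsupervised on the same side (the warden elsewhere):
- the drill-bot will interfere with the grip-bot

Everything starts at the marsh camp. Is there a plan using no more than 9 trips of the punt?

No

Counting alone: the warden can take at most 1 across per trip to the dry ground, so moving all 6 needs at least 6 loaded trips out, with a return between consecutive ones — at least 11 crossings.
Since 9 < 11, 9 crossings cannot be enough. (The shortest complete plan in fact takes 11:)
1. Warden goes to the dry ground with the grip-bot.  [the marsh camp: the cut-bot, the drill-bot, the haul-bot, the pack-bot, the scan-bot | the dry ground: the grip-bot]
2. Warden goes back to the marsh camp alone.  [the marsh camp: the cut-bot, the drill-bot, the haul-bot, the pack-bot, the scan-bot | the dry ground: the grip-bot]
3. Warden goes to the dry ground with the haul-bot.  [the marsh camp: the cut-bot, the drill-bot, the pack-bot, the scan-bot | the dry ground: the grip-bot, the haul-bot]
4. Warden goes back to the marsh camp alone.  [the marsh camp: the cut-bot, the drill-bot, the pack-bot, the scan-bot | the dry ground: the grip-bot, the haul-bot]
5. Warden goes to the dry ground with the cut-bot.  [the marsh camp: the drill-bot, the pack-bot, the scan-bot | the dry ground: the cut-bot, the grip-bot, the haul-bot]
6. Warden goes back to the marsh camp alone.  [the marsh camp: the drill-bot, the pack-bot, the scan-bot | the dry ground: the cut-bot, the grip-bot, the haul-bot]
7. Warden goes to the dry ground with the scan-bot.  [the marsh camp: the drill-bot, the pack-bot | the dry ground: the cut-bot, the grip-bot, the haul-bot, the scan-bot]
8. Warden goes back to the marsh camp alone.  [the marsh camp: the drill-bot, the pack-bot | the dry ground: the cut-bot, the grip-bot, the haul-bot, the scan-bot]
9. Warden goes to the dry ground with the pack-bot.  [the marsh camp: the drill-bot | the dry ground: the cut-bot, the grip-bot, the haul-bot, the pack-bot, the scan-bot]
10. Warden goes back to the marsh camp alone.  [the marsh camp: the drill-bot | the dry ground: the cut-bot, the grip-bot, the haul-bot, the pack-bot, the scan-bot]
11. Warden goes to the dry ground with the drill-bot.  [the marsh camp: — | the dry ground: the cut-bot, the drill-bot, the grip-bot, the haul-bot, the pack-bot, the scan-bot]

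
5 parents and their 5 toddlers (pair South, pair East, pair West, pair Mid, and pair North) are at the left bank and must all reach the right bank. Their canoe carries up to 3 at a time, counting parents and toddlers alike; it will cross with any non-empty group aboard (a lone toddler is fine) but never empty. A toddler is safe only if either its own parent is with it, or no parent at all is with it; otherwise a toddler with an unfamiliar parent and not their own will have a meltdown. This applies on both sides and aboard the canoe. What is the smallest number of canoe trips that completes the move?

Counting alone: each trip to the right bank takes at most 3 across and each return brings at least 1 back, so after t trips out (and t−1 returns) at most 3t − (t−1) of the 10 are across; that first reaches 10 at t = 5, so at least 9 crossings are needed.
The safety rule pushes this higher. Following every safe sequence of crossings, the most of the 10 that can be at the right bank as the canoe arrives there on crossing 9 is 9 — never all 10.
So no plan with fewer than 11 crossings exists, and this one achieves 11:
1. parent South and toddler South cross → the right bank.
2. parent South crosses ← the left bank.
3. toddler East, toddler Mid, and toddler West cross → the right bank.
4. toddler South crosses ← the left bank.
5. parent East, parent Mid, and parent West cross → the right bank.
6. parent East and toddler East cross ← the left bank.
7. parent East, parent North, and parent South cross → the right bank.
8. toddler West crosses ← the left bank.
9. toddler East and toddler South cross → the right bank.
10. toddler South crosses ← the left bank.
11. toddler North, toddler South, and toddler West cross → the right bank.

11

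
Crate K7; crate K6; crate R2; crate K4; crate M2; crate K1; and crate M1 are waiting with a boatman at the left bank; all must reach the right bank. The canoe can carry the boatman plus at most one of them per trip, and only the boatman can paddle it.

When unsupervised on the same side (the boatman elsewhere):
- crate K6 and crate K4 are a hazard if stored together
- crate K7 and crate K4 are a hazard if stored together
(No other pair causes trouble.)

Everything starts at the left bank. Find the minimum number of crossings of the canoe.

15

Counting alone: the boatman can take at most 1 across per trip to the right bank, so moving all 7 needs at least 7 loaded trips out, with a return between consecutive ones — at least 13 crossings.
The safety rule pushes this higher. Following every safe sequence of crossings, the most of the 7 that can be at the right bank as the canoe arrives there on crossing 13 is 6 — never all 7.
So no plan with fewer than 15 crossings exists, and this one achieves 15:
1. Boatman goes to the right bank with crate K4.  [the left bank: crate K1, crate K6, crate K7, crate M1, crate M2, crate R2 | the right bank: crate K4]
2. Boatman goes back to the left bank alone.  [the left bank: crate K1, crate K6, crate K7, crate M1, crate M2, crate R2 | the right bank: crate K4]
3. Boatman goes to the right bank with crate K7.  [the left bank: crate K1, crate K6, crate M1, crate M2, crate R2 | the right bank: crate K4, crate K7]
4. Boatman goes back to the left bank with crate K4.  [the left bank: crate K1, crate K4, crate K6, crate M1, crate M2, crate R2 | the right bank: crate K7]
5. Boatman goes to the right bank with crate K6.  [the left bank: crate K1, crate K4, crate M1, crate M2, crate R2 | the right bank: crate K6, crate K7]
6. Boatman goes back to the left bank alone.  [the left bank: crate K1, crate K4, crate M1, crate M2, crate R2 | the right bank: crate K6, crate K7]
7. Boatman goes to the right bank with crate R2.  [the left bank: crate K1, crate K4, crate M1, crate M2 | the right bank: crate K6, crate K7, crate R2]
8. Boatman goes back to the left bank alone.  [the left bank: crate K1, crate K4, crate M1, crate M2 | the right bank: crate K6, crate K7, crate R2]
9. Boatman goes to the right bank with crate M2.  [the left bank: crate K1, crate K4, crate M1 | the right bank: crate K6, crate K7, crate M2, crate R2]
10. Boatman goes back to the left bank alone.  [the left bank: crate K1, crate K4, crate M1 | the right bank: crate K6, crate K7, crate M2, crate R2]
11. Boatman goes to the right bank with crate K1.  [the left bank: crate K4, crate M1 | the right bank: crate K1, crate K6, crate K7, crate M2, crate R2]
12. Boatman goes back to the left bank alone.  [the left bank: crate K4, crate M1 | the right bank: crate K1, crate K6, crate K7, crate M2, crate R2]
13. Boatman goes to the right bank with crate M1.  [the left bank: crate K4 | the right bank: crate K1, crate K6, crate K7, crate M1, crate M2, crate R2]
14. Boatman goes back to the left bank alone.  [the left bank: crate K4 | the right bank: crate K1, crate K6, crate K7, crate M1, crate M2, crate R2]
15. Boatman goes to the right bank with crate K4.  [the left bank: — | the right bank: crate K1, crate K4, crate K6, crate K7, crate M1, crate M2, crate R2]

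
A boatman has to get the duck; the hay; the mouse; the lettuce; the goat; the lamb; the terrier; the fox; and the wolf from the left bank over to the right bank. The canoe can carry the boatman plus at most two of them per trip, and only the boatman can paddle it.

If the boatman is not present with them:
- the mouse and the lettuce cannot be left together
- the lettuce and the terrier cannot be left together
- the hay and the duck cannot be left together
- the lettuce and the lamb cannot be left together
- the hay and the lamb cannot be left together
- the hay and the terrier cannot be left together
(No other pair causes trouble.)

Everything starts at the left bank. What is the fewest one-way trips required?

Counting alone: the boatman can take at most 2 across per trip to the right bank, so moving all 9 needs at least 5 loaded trips out, with a return between consecutive ones — at least 9 crossings.
The safety rule pushes this higher. Following every safe sequence of crossings, the most of the 9 that can be at the right bank as the canoe arrives there on crossing 9 is 8 — never all 9.
So no plan with fewer than 11 crossings exists, and this one achieves 11:
1. Boatman goes to the right bank with the hay and the lettuce.  [the left bank: the duck, the fox, the goat, the lamb, the mouse, the terrier, the wolf | the right bank: the hay, the lettuce]
2. Boatman goes back to the left bank alone.  [the left bank: the duck, the fox, the goat, the lamb, the mouse, the terrier, the wolf | the right bank: the hay, the lettuce]
3. Boatman goes to the right bank with the duck.  [the left bank: the fox, the goat, the lamb, the mouse, the terrier, the wolf | the right bank: the duck, the hay, the lettuce]
4. Boatman goes back to the left bank with the hay.  [the left bank: the fox, the goat, the hay, the lamb, the mouse, the terrier, the wolf | the right bank: the duck, the lettuce]
5. Boatman goes to the right bank with the lamb and the terrier.  [the left bank: the fox, the goat, the hay, the mouse, the wolf | the right bank: the duck, the lamb, the lettuce, the terrier]
6. Boatman goes back to the left bank with the lettuce.  [the left bank: the fox, the goat, the hay, the lettuce, the mouse, the wolf | the right bank: the duck, the lamb, the terrier]
7. Boatman goes to the right bank with the goat and the mouse.  [the left bank: the fox, the hay, the lettuce, the wolf | the right bank: the duck, the goat, the lamb, the mouse, the terrier]
8. Boatman goes back to the left bank alone.  [the left bank: the fox, the hay, the lettuce, the wolf | the right bank: the duck, the goat, the lamb, the mouse, the terrier]
9. Boatman goes to the right bank with the fox and the wolf.  [the left bank: the hay, the lettuce | the right bank: the duck, the fox, the goat, the lamb, the mouse, the terrier, the wolf]
10. Boatman goes back to the left bank alone.  [the left bank: the hay, the lettuce | the right bank: the duck, the fox, the goat, the lamb, the mouse, the terrier, the wolf]
11. Boatman goes to the right bank with the hay and the lettuce.  [the left bank: — | the right bank: the duck, the fox, the goat, the hay, the lamb, the lettuce, the mouse, the terrier, the wolf]

11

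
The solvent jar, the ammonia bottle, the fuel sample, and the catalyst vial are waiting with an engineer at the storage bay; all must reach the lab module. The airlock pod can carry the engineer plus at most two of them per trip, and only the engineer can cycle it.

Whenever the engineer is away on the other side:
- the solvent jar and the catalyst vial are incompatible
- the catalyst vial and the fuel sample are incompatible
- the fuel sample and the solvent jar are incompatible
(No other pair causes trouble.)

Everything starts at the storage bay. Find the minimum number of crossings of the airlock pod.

5

Counting alone: the engineer can take at most 2 across per trip to the lab module, so moving all 4 needs at least 2 loaded trips out, with a return between consecutive ones — at least 3 crossings.
The safety rule pushes this higher. Following every safe sequence of crossings, the most of the 4 that can be at the lab module as the airlock pod arrives there on crossing 3 is 3 — never all 4.
So no plan with fewer than 5 crossings exists, and this one achieves 5:
1. Engineer goes to the lab module with the fuel sample and the solvent jar.
2. Engineer goes back to the storage bay with the solvent jar.
3. Engineer goes to the lab module with the ammonia bottle and the solvent jar.
4. Engineer goes back to the storage bay with the solvent jar.
5. Engineer goes to the lab module with the catalyst vial and the solvent jar.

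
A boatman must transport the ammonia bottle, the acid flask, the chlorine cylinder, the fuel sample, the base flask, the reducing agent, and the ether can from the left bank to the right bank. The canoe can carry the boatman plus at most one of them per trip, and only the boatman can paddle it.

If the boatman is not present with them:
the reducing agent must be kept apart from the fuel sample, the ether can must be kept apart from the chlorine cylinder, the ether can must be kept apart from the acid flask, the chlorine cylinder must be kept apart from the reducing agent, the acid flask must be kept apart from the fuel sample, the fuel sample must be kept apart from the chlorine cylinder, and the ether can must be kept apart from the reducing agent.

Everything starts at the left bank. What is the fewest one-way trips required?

impossible

Whatever the first load, the items left behind include a forbidden pair without the boatman. No opening move is safe, so no plan exists.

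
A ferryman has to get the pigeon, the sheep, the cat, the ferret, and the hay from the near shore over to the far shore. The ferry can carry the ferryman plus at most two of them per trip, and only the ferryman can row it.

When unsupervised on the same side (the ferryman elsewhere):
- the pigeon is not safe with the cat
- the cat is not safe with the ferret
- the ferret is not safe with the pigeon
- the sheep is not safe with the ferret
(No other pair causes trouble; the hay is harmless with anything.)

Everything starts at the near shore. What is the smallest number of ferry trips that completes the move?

Counting alone: the ferryman can take at most 2 across per trip to the far shore, so moving all 5 needs at least 3 loaded trips out, with a return between consecutive ones — at least 5 crossings.
The safety rule pushes this higher. Following every safe sequence of crossings, the most of the 5 that can be at the far shore as the ferry arrives there on crossing 5 is 4 — never all 5.
So no plan with fewer than 7 crossings exists, and this one achieves 7:
1. Ferryman goes to the far shore with the ferret and the pigeon.
2. Ferryman goes back to the near shore with the pigeon.
3. Ferryman goes to the far shore with the pigeon and the sheep.
4. Ferryman goes back to the near shore with the ferret.
5. Ferryman goes to the far shore with the cat and the hay.
6. Ferryman goes back to the near shore with the pigeon.
7. Ferryman goes to the far shore with the ferret and the pigeon.

7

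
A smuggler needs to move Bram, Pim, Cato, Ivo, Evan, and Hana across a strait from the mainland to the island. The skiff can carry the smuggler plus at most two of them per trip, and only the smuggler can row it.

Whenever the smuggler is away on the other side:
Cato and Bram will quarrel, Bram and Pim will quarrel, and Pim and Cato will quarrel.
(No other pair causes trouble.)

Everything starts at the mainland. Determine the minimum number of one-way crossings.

Counting alone: the smuggler can take at most 2 across per trip to the island, so moving all 6 needs at least 3 loaded trips out, with a return between consecutive ones — at least 5 crossings.
The safety rule pushes this higher. Following every safe sequence of crossings, the most of the 6 that can be at the island as the skiff arrives there on crossings 5, 7 is 4, 5 respectively — never all 6.
So no plan with fewer than 9 crossings exists, and this one achieves 9:
1. Smuggler goes to the island with Bram and Pim.  [the mainland: Cato, Evan, Hana, Ivo | the island: Bram, Pim]
2. Smuggler goes back to the mainland with Bram.  [the mainland: Bram, Cato, Evan, Hana, Ivo | the island: Pim]
3. Smuggler goes to the island with Bram and Ivo.  [the mainland: Cato, Evan, Hana | the island: Bram, Ivo, Pim]
4. Smuggler goes back to the mainland with Bram.  [the mainland: Bram, Cato, Evan, Hana | the island: Ivo, Pim]
5. Smuggler goes to the island with Bram and Evan.  [the mainland: Cato, Hana | the island: Bram, Evan, Ivo, Pim]
6. Smuggler goes back to the mainland with Bram.  [the mainland: Bram, Cato, Hana | the island: Evan, Ivo, Pim]
7. Smuggler goes to the island with Bram and Hana.  [the mainland: Cato | the island: Bram, Evan, Hana, Ivo, Pim]
8. Smuggler goes back to the mainland with Bram.  [the mainland: Bram, Cato | the island: Evan, Hana, Ivo, Pim]
9. Smuggler goes to the island with Bram and Cato.  [the mainland: — | the island: Bram, Cato, Evan, Hana, Ivo, Pim]

9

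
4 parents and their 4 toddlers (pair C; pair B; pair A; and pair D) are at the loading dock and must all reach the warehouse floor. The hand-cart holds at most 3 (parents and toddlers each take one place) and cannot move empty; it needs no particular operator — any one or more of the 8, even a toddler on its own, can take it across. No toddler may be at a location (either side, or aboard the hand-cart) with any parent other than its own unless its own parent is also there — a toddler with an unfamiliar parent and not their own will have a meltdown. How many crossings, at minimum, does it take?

9

Counting alone: each trip to the warehouse floor takes at most 3 across and each return brings at least 1 back, so after t trips out (and t−1 returns) at most 3t − (t−1) of the 8 are across; that first reaches 8 at t = 4, so at least 7 crossings are needed.
The safety rule pushes this higher. Following every safe sequence of crossings, the most of the 8 that can be at the warehouse floor as the hand-cart arrives there on crossing 7 is 7 — never all 8.
So no plan with fewer than 9 crossings exists, and this one achieves 9:
1. parent C and toddler C cross → the warehouse floor.
2. parent C crosses ← the loading dock.
3. parent B, parent C, and toddler B cross → the warehouse floor.
4. parent C and toddler C cross ← the loading dock.
5. parent A, parent C, and parent D cross → the warehouse floor.
6. toddler B crosses ← the loading dock.
7. toddler B and toddler C cross → the warehouse floor.
8. toddler C crosses ← the loading dock.
9. toddler A, toddler C, and toddler D cross → the warehouse floor.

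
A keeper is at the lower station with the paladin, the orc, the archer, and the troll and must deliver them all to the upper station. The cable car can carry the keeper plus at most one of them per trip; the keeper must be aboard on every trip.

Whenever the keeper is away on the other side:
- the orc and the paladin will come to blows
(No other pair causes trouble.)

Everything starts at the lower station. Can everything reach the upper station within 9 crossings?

Yes — this plan uses 7 crossings (≤ 9):
1. Keeper goes to the upper station with the paladin.  [the lower station: the archer, the orc, the troll | the upper station: the paladin]
2. Keeper goes back to the lower station alone.  [the lower station: the archer, the orc, the troll | the upper station: the paladin]
3. Keeper goes to the upper station with the archer.  [the lower station: the orc, the troll | the upper station: the archer, the paladin]
4. Keeper goes back to the lower station alone.  [the lower station: the orc, the troll | the upper station: the archer, the paladin]
5. Keeper goes to the upper station with the troll.  [the lower station: the orc | the upper station: the archer, the paladin, the troll]
6. Keeper goes back to the lower station alone.  [the lower station: the orc | the upper station: the archer, the paladin, the troll]
7. Keeper goes to the upper station with the orc.  [the lower station: — | the upper station: the archer, the orc, the paladin, the troll]

Yes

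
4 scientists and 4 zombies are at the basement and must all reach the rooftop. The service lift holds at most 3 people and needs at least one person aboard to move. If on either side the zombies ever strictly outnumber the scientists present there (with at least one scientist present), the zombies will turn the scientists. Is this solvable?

1. 2 zombies → the rooftop.  (the basement: 4S 2Z; the rooftop: 0S 2Z)
2. 1 zombie ← the basement.  (the basement: 4S 3Z; the rooftop: 0S 1Z)
3. 3 zombies → the rooftop.  (the basement: 4S 0Z; the rooftop: 0S 4Z)
4. 1 zombie ← the basement.  (the basement: 4S 1Z; the rooftop: 0S 3Z)
5. 3 scientists → the rooftop.  (the basement: 1S 1Z; the rooftop: 3S 3Z)
6. 1 scientist and 1 zombie ← the basement.  (the basement: 2S 2Z; the rooftop: 2S 2Z)
7. 2 scientists → the rooftop.  (the basement: 0S 2Z; the rooftop: 4S 2Z)
8. 1 zombie ← the basement.  (the basement: 0S 3Z; the rooftop: 4S 1Z)
9. 3 zombies → the rooftop.  (the basement: 0S 0Z; the rooftop: 4S 4Z)

Yes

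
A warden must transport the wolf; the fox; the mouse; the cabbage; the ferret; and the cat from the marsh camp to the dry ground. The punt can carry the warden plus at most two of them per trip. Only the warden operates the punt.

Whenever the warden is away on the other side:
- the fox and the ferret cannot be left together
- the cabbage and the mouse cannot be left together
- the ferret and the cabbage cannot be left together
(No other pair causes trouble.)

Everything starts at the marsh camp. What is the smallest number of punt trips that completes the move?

Counting alone: the warden can take at most 2 across per trip to the dry ground, so moving all 6 needs at least 3 loaded trips out, with a return between consecutive ones — at least 5 crossings.
The plan below uses exactly 5 crossings, so it is optimal:
1. Warden goes to the dry ground with the cabbage and the fox.  [the marsh camp: the cat, the ferret, the mouse, the wolf | the dry ground: the cabbage, the fox]
2. Warden goes back to the marsh camp alone.  [the marsh camp: the cat, the ferret, the mouse, the wolf | the dry ground: the cabbage, the fox]
3. Warden goes to the dry ground with the cat and the wolf.  [the marsh camp: the ferret, the mouse | the dry ground: the cabbage, the cat, the fox, the wolf]
4. Warden goes back to the marsh camp alone.  [the marsh camp: the ferret, the mouse | the dry ground: the cabbage, the cat, the fox, the wolf]
5. Warden goes to the dry ground with the ferret and the mouse.  [the marsh camp: — | the dry ground: the cabbage, the cat, the ferret, the fox, the mouse, the wolf]

5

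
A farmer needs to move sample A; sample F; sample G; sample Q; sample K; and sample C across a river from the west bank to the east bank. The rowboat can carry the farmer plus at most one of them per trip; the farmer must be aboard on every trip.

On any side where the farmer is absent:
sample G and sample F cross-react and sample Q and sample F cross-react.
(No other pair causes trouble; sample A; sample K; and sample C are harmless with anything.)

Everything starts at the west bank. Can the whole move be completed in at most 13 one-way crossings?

Yes — this plan uses 13 crossings (≤ 13):
1. Farmer goes to the east bank with sample F.  [the west bank: sample A, sample C, sample G, sample K, sample Q | the east bank: sample F]
2. Farmer goes back to the west bank alone.  [the west bank: sample A, sample C, sample G, sample K, sample Q | the east bank: sample F]
3. Farmer goes to the east bank with sample A.  [the west bank: sample C, sample G, sample K, sample Q | the east bank: sample A, sample F]
4. Farmer goes back to the west bank alone.  [the west bank: sample C, sample G, sample K, sample Q | the east bank: sample A, sample F]
5. Farmer goes to the east bank with sample G.  [the west bank: sample C, sample K, sample Q | the east bank: sample A, sample F, sample G]
6. Farmer goes back to the west bank with sample F.  [the west bank: sample C, sample F, sample K, sample Q | the east bank: sample A, sample G]
7. Farmer goes to the east bank with sample Q.  [the west bank: sample C, sample F, sample K | the east bank: sample A, sample G, sample Q]
8. Farmer goes back to the west bank alone.  [the west bank: sample C, sample F, sample K | the east bank: sample A, sample G, sample Q]
9. Farmer goes to the east bank with sample K.  [the west bank: sample C, sample F | the east bank: sample A, sample G, sample K, sample Q]
10. Farmer goes back to the west bank alone.  [the west bank: sample C, sample F | the east bank: sample A, sample G, sample K, sample Q]
11. Farmer goes to the east bank with sample C.  [the west bank: sample F | the east bank: sample A, sample C, sample G, sample K, sample Q]
12. Farmer goes back to the west bank alone.  [the west bank: sample F | the east bank: sample A, sample C, sample G, sample K, sample Q]
13. Farmer goes to the east bank with sample F.  [the west bank: — | the east bank: sample A, sample C, sample F, sample G, sample K, sample Q]

Yes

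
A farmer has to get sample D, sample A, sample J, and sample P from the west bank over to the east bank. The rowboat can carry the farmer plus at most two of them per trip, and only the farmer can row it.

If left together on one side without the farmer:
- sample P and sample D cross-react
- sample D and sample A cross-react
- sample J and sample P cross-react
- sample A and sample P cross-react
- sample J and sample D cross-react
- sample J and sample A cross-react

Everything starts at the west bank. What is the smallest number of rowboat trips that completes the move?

Whatever the first load, the items left behind include a forbidden pair without the farmer. No opening move is safe, so no plan exists.

impossible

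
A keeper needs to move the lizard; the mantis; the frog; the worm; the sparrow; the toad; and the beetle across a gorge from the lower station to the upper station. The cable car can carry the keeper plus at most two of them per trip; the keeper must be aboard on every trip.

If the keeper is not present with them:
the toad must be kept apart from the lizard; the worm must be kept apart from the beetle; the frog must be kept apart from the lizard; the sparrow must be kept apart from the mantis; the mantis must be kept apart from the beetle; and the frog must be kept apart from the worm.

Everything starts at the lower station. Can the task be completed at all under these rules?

No

Whatever the first load, the items left behind include a forbidden pair without the keeper. No opening move is safe, so no plan exists.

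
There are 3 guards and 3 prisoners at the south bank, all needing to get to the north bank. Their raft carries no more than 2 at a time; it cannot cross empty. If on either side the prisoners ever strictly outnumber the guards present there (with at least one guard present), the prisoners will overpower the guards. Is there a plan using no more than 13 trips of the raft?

Yes — this plan uses 11 crossings (≤ 13):
1. 2 prisoners → the north bank.  (the south bank: 3G 1P; the north bank: 0G 2P)
2. 1 prisoner ← the south bank.  (the south bank: 3G 2P; the north bank: 0G 1P)
3. 2 prisoners → the north bank.  (the south bank: 3G 0P; the north bank: 0G 3P)
4. 1 prisoner ← the south bank.  (the south bank: 3G 1P; the north bank: 0G 2P)
5. 2 guards → the north bank.  (the south bank: 1G 1P; the north bank: 2G 2P)
6. 1 guard and 1 prisoner ← the south bank.  (the south bank: 2G 2P; the north bank: 1G 1P)
7. 2 guards → the north bank.  (the south bank: 0G 2P; the north bank: 3G 1P)
8. 1 prisoner ← the south bank.  (the south bank: 0G 3P; the north bank: 3G 0P)
9. 2 prisoners → the north bank.  (the south bank: 0G 1P; the north bank: 3G 2P)
10. 1 prisoner ← the south bank.  (the south bank: 0G 2P; the north bank: 3G 1P)
11. 2 prisoners → the north bank.  (the south bank: 0G 0P; the north bank: 3G 3P)

Yes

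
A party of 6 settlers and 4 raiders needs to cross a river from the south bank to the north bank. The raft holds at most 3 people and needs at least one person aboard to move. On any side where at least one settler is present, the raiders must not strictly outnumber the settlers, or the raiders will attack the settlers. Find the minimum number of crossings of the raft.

9

Counting alone: each trip to the north bank takes at most 3 across and each return brings at least 1 back, so after t trips out (and t−1 returns) at most 3t − (t−1) of the 10 are across; that first reaches 10 at t = 5, so at least 9 crossings are needed.
The plan below uses exactly 9 crossings, so it is optimal:
1. 2 raiders → the north bank.  (the south bank: 6S 2R; the north bank: 0S 2R)
2. 1 raider ← the south bank.  (the south bank: 6S 3R; the north bank: 0S 1R)
3. 3 raiders → the north bank.  (the south bank: 6S 0R; the north bank: 0S 4R)
4. 1 raider ← the south bank.  (the south bank: 6S 1R; the north bank: 0S 3R)
5. 3 settlers → the north bank.  (the south bank: 3S 1R; the north bank: 3S 3R)
6. 1 raider ← the south bank.  (the south bank: 3S 2R; the north bank: 3S 2R)
7. 1 settler and 2 raiders → the north bank.  (the south bank: 2S 0R; the north bank: 4S 4R)
8. 1 raider ← the south bank.  (the south bank: 2S 1R; the north bank: 4S 3R)
9. 2 settlers and 1 raider → the north bank.  (the south bank: 0S 0R; the north bank: 6S 4R)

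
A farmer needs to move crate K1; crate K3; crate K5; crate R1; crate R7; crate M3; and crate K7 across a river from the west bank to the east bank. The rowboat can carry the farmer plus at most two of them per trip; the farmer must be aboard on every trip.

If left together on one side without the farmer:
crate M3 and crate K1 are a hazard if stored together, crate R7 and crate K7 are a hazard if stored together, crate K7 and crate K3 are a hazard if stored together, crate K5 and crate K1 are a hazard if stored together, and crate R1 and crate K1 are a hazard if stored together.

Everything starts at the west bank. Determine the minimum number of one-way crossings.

Counting alone: the farmer can take at most 2 across per trip to the east bank, so moving all 7 needs at least 4 loaded trips out, with a return between consecutive ones — at least 7 crossings.
The safety rule pushes this higher. Following every safe sequence of crossings, the most of the 7 that can be at the east bank as the rowboat arrives there on crossing 7 is 6 — never all 7.
So no plan with fewer than 9 crossings exists, and this one achieves 9:
1. Farmer goes to the east bank with crate K1 and crate K7.
2. Farmer goes back to the west bank alone.
3. Farmer goes to the east bank with crate K3.
4. Farmer goes back to the west bank with crate K7.
5. Farmer goes to the east bank with crate K5 and crate R7.
6. Farmer goes back to the west bank with crate K1.
7. Farmer goes to the east bank with crate M3 and crate R1.
8. Farmer goes back to the west bank alone.
9. Farmer goes to the east bank with crate K1 and crate K7.

9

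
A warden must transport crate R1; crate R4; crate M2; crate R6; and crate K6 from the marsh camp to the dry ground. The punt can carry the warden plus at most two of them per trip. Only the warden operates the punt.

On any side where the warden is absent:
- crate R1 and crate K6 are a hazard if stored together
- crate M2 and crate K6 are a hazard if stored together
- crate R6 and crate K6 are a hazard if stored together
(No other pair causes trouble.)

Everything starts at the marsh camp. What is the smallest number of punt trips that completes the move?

Counting alone: the warden can take at most 2 across per trip to the dry ground, so moving all 5 needs at least 3 loaded trips out, with a return between consecutive ones — at least 5 crossings.
The plan below uses exactly 5 crossings, so it is optimal:
1. Warden goes to the dry ground with crate K6 and crate R1.  [the marsh camp: crate M2, crate R4, crate R6 | the dry ground: crate K6, crate R1]
2. Warden goes back to the marsh camp with crate K6.  [the marsh camp: crate K6, crate M2, crate R4, crate R6 | the dry ground: crate R1]
3. Warden goes to the dry ground with crate M2 and crate R6.  [the marsh camp: crate K6, crate R4 | the dry ground: crate M2, crate R1, crate R6]
4. Warden goes back to the marsh camp alone.  [the marsh camp: crate K6, crate R4 | the dry ground: crate M2, crate R1, crate R6]
5. Warden goes to the dry ground with crate K6 and crate R4.  [the marsh camp: — | the dry ground: crate K6, crate M2, crate R1, crate R4, crate R6]

5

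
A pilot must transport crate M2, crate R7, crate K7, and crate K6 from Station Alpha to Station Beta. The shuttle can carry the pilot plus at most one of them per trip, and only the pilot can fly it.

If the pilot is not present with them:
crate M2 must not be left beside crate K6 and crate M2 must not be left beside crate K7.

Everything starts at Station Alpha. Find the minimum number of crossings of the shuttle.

9

Counting alone: the pilot can take at most 1 across per trip to Station Beta, so moving all 4 needs at least 4 loaded trips out, with a return between consecutive ones — at least 7 crossings.
The safety rule pushes this higher. Following every safe sequence of crossings, the most of the 4 that can be at Station Beta as the shuttle arrives there on crossing 7 is 3 — never all 4.
So no plan with fewer than 9 crossings exists, and this one achieves 9:
1. Pilot goes to Station Beta with crate M2.  [Station Alpha: crate K6, crate K7, crate R7 | Station Beta: crate M2]
2. Pilot goes back to Station Alpha alone.  [Station Alpha: crate K6, crate K7, crate R7 | Station Beta: crate M2]
3. Pilot goes to Station Beta with crate R7.  [Station Alpha: crate K6, crate K7 | Station Beta: crate M2, crate R7]
4. Pilot goes back to Station Alpha alone.  [Station Alpha: crate K6, crate K7 | Station Beta: crate M2, crate R7]
5. Pilot goes to Station Beta with crate K7.  [Station Alpha: crate K6 | Station Beta: crate K7, crate M2, crate R7]
6. Pilot goes back to Station Alpha with crate M2.  [Station Alpha: crate K6, crate M2 | Station Beta: crate K7, crate R7]
7. Pilot goes to Station Beta with crate K6.  [Station Alpha: crate M2 | Station Beta: crate K6, crate K7, crate R7]
8. Pilot goes back to Station Alpha alone.  [Station Alpha: crate M2 | Station Beta: crate K6, crate K7, crate R7]
9. Pilot goes to Station Beta with crate M2.  [Station Alpha: — | Station Beta: crate K6, crate K7, crate M2, crate R7]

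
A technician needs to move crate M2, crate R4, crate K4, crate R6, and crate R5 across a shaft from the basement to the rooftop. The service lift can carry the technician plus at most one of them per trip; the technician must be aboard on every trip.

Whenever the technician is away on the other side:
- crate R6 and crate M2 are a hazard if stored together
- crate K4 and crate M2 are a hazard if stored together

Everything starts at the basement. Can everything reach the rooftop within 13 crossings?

Yes

Yes — this plan uses 11 crossings (≤ 13):
1. Technician goes to the rooftop with crate M2.
2. Technician goes back to the basement alone.
3. Technician goes to the rooftop with crate R4.
4. Technician goes back to the basement alone.
5. Technician goes to the rooftop with crate K4.
6. Technician goes back to the basement with crate M2.
7. Technician goes to the rooftop with crate R6.
8. Technician goes back to the basement alone.
9. Technician goes to the rooftop with crate R5.
10. Technician goes back to the basement alone.
11. Technician goes to the rooftop with crate M2.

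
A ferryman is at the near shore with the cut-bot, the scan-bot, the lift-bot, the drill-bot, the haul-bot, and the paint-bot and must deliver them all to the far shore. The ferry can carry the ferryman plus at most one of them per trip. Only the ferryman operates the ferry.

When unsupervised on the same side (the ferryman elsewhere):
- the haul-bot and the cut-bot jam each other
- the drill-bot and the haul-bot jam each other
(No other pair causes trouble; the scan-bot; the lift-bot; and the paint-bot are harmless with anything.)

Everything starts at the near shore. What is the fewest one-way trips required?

Counting alone: the ferryman can take at most 1 across per trip to the far shore, so moving all 6 needs at least 6 loaded trips out, with a return between consecutive ones — at least 11 crossings.
The safety rule pushes this higher. Following every safe sequence of crossings, the most of the 6 that can be at the far shore as the ferry arrives there on crossing 11 is 5 — never all 6.
So no plan with fewer than 13 crossings exists, and this one achieves 13:
1. Ferryman goes to the far shore with the haul-bot.
2. Ferryman goes back to the near shore alone.
3. Ferryman goes to the far shore with the cut-bot.
4. Ferryman goes back to the near shore with the haul-bot.
5. Ferryman goes to the far shore with the drill-bot.
6. Ferryman goes back to the near shore alone.
7. Ferryman goes to the far shore with the scan-bot.
8. Ferryman goes back to the near shore alone.
9. Ferryman goes to the far shore with the lift-bot.
10. Ferryman goes back to the near shore alone.
11. Ferryman goes to the far shore with the paint-bot.
12. Ferryman goes back to the near shore alone.
13. Ferryman goes to the far shore with the haul-bot.

13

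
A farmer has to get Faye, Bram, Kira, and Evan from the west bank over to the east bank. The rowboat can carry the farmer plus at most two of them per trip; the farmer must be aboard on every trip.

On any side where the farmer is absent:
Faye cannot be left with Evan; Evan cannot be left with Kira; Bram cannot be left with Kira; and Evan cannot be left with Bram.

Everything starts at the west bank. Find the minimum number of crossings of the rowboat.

5

Counting alone: the farmer can take at most 2 across per trip to the east bank, so moving all 4 needs at least 2 loaded trips out, with a return between consecutive ones — at least 3 crossings.
The safety rule pushes this higher. Following every safe sequence of crossings, the most of the 4 that can be at the east bank as the rowboat arrives there on crossing 3 is 3 — never all 4.
So no plan with fewer than 5 crossings exists, and this one achieves 5:
1. Farmer goes to the east bank with Bram and Evan.  [the west bank: Faye, Kira | the east bank: Bram, Evan]
2. Farmer goes back to the west bank with Bram.  [the west bank: Bram, Faye, Kira | the east bank: Evan]
3. Farmer goes to the east bank with Bram and Faye.  [the west bank: Kira | the east bank: Bram, Evan, Faye]
4. Farmer goes back to the west bank with Evan.  [the west bank: Evan, Kira | the east bank: Bram, Faye]
5. Farmer goes to the east bank with Evan and Kira.  [the west bank: — | the east bank: Bram, Evan, Faye, Kira]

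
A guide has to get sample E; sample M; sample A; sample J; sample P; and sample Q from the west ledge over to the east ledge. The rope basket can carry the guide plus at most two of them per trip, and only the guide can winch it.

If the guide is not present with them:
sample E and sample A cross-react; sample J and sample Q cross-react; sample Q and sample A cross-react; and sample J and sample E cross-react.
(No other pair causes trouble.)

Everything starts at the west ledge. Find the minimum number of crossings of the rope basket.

Counting alone: the guide can take at most 2 across per trip to the east ledge, so moving all 6 needs at least 3 loaded trips out, with a return between consecutive ones — at least 5 crossings.
The plan below uses exactly 5 crossings, so it is optimal:
1. Guide goes to the east ledge with sample E and sample Q.
2. Guide goes back to the west ledge alone.
3. Guide goes to the east ledge with sample M and sample P.
4. Guide goes back to the west ledge alone.
5. Guide goes to the east ledge with sample A and sample J.

5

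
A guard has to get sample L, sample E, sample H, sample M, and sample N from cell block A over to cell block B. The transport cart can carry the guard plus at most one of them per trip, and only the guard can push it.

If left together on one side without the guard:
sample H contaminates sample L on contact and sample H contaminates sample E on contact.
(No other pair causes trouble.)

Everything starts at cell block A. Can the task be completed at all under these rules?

Yes

1. Guard goes to cell block B with sample H.
2. Guard goes back to cell block A alone.
3. Guard goes to cell block B with sample L.
4. Guard goes back to cell block A with sample H.
5. Guard goes to cell block B with sample E.
6. Guard goes back to cell block A alone.
7. Guard goes to cell block B with sample M.
8. Guard goes back to cell block A alone.
9. Guard goes to cell block B with sample N.
10. Guard goes back to cell block A alone.
11. Guard goes to cell block B with sample H.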